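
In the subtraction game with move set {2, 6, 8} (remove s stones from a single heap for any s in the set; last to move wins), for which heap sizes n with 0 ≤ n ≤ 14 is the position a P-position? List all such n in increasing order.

0, 1, 4, 5, 14

Build the Grundy sequence with g(k) = mex{g(k−s) : s ∈ {2, 6, 8}, s ≤ k}:
k:     0  1  2  3  4  5  6  7  8  9 10 11 12 13 14
g(k):  0  0  1  1  0  0  1  1  2  2  3  3  2  2  0
The P-positions (g = 0) in 0..14 are 0, 1, 4, 5, 14.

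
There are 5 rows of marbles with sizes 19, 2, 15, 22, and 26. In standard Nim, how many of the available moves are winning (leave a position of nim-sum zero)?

3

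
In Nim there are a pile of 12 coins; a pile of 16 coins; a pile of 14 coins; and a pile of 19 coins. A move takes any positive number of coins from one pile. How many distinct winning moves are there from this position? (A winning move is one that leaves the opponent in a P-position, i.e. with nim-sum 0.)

1

Compute the nim-sum pairwise:
12 ^ 16 = 28
28 ^ 14 = 18
18 ^ 19 = 1
The overall nim-sum is X = 1. A pile of size p has a winning move iff p XOR X < p (reduce it to p XOR X).
  12: 12 XOR 1 = 13 ≥ 12 — no move.
  16: 16 XOR 1 = 17 ≥ 16 — no move.
  14: 14 XOR 1 = 15 ≥ 14 — no move.
  19: 19 XOR 1 = 18 < 19 — winning move (to 18).
That gives 1 winning move.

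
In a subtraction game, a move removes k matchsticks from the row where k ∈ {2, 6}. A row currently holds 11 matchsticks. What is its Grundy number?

1

Grundy values for subtraction set {2, 6}:
g(0) = mex{} = 0
g(1) = mex{} = 0
g(2) = mex{0} = 1
g(3) = mex{0} = 1
g(4) = mex{1} = 0
g(5) = mex{1} = 0
g(6) = mex{0} = 1
g(7) = mex{0} = 1
g(8) = mex{1} = 0
g(9) = mex{1} = 0
g(10) = mex{0} = 1
g(11) = mex{0} = 1
So g(11) = 1.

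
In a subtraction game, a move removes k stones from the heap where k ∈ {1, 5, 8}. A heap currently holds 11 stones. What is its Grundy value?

3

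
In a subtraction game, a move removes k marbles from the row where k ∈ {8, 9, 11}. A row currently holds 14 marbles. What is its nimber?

1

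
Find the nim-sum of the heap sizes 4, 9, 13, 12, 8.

Nim-sum: 4 XOR 9 XOR 13 XOR 12 XOR 8 = 4.

4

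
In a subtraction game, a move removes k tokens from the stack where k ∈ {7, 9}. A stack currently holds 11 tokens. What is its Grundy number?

Build the Grundy sequence with g(k) = mex{g(k−s) : s ∈ {7, 9}, s ≤ k}:
g(0) = mex{} = 0
g(1) = mex{} = 0
g(2) = mex{} = 0
g(3) = mex{} = 0
g(4) = mex{} = 0
g(5) = mex{} = 0
g(6) = mex{} = 0
g(7) = mex{0} = 1
g(8) = mex{0} = 1
g(9) = mex{0} = 1
g(10) = mex{0} = 1
g(11) = mex{0} = 1
So g(11) = 1.

1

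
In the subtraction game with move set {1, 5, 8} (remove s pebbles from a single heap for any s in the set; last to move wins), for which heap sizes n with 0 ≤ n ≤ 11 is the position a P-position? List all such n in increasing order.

Grundy values for subtraction set {1, 5, 8}:
g(0) = mex{} = 0
g(1) = mex{0} = 1
g(2) = mex{1} = 0
g(3) = mex{0} = 1
g(4) = mex{1} = 0
g(5) = mex{0} = 1
g(6) = mex{1} = 0
g(7) = mex{0} = 1
g(8) = mex{0,1} = 2
g(9) = mex{0,1,2} = 3
g(10) = mex{0,1,3} = 2
g(11) = mex{0,1,2} = 3
The P-positions (g = 0) in 0..11 are 0, 2, 4, 6.

0, 2, 4, 6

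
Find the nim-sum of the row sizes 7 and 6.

Compute the nim-sum pairwise:
7 ^ 6 = 1

1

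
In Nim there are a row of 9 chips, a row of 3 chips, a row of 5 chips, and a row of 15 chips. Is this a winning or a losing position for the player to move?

Losing position

Nim-sum: 9 ⊕ 3 ⊕ 5 ⊕ 15 = 0.
The nim-sum is 0, so this is a P-position: the player to move is in a losing position under optimal play.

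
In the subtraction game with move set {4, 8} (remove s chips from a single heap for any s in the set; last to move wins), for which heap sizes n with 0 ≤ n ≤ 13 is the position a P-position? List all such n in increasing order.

0, 1, 2, 3, 12, 13

Compute g(0), g(1), … for moves {4, 8}:
k:     0  1  2  3  4  5  6  7  8  9 10 11 12 13
g(k):  0  0  0  0  1  1  1  1  2  2  2  2  0  0
The P-positions (g = 0) in 0..13 are 0, 1, 2, 3, 12, 13.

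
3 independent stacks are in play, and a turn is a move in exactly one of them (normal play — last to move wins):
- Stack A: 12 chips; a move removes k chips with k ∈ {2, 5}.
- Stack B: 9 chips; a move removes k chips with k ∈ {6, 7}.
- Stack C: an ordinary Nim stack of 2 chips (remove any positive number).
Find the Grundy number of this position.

1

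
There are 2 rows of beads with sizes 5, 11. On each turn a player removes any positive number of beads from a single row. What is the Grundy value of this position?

Nim-sum: 5 XOR 11 = 14.

14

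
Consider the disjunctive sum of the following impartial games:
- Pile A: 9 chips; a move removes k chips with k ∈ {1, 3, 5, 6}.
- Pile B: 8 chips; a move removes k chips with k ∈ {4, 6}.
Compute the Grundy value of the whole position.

Build the Grundy sequence for pile A with g(k) = mex{g(k−s) : s ∈ {1, 3, 5, 6}, s ≤ k}:
g(0) = mex{} = 0
g(1) = mex{0} = 1
g(2) = mex{1} = 0
g(3) = mex{0} = 1
g(4) = mex{1} = 0
g(5) = mex{0} = 1
g(6) = mex{0,1} = 2
g(7) = mex{0,1,2} = 3
g(8) = mex{0,1,3} = 2
g(9) = mex{0,1,2} = 3
So g(9) = 3.
Build the Grundy sequence for pile B with g(k) = mex{g(k−s) : s ∈ {4, 6}, s ≤ k}:
g(0) = mex{} = 0
g(1) = mex{} = 0
g(2) = mex{} = 0
g(3) = mex{} = 0
g(4) = mex{0} = 1
g(5) = mex{0} = 1
g(6) = mex{0} = 1
g(7) = mex{0} = 1
g(8) = mex{0,1} = 2
So g(8) = 2.
By the Sprague-Grundy theorem, the Grundy value of a sum of independent games is the XOR of the component values.
Combined value = 3 XOR 2 = 1.

1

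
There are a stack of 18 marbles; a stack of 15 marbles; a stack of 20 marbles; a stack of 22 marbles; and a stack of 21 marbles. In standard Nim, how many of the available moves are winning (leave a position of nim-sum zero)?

1

Bitwise XOR of the heap sizes:
  10010  (18)
  01111  (15)
  10100  (20)
  10110  (22)
  10101  (21)
  -----
  01010  (10)
The overall nim-sum is X = 10. A stack of size p has a winning move iff p XOR X < p (reduce it to p XOR X).
  18: 18 XOR 10 = 24 ≥ 18 — no move.
  15: 15 XOR 10 = 5 < 15 — winning move (to 5).
  20: 20 XOR 10 = 30 ≥ 20 — no move.
  22: 22 XOR 10 = 28 ≥ 22 — no move.
  21: 21 XOR 10 = 31 ≥ 21 — no move.
That gives 1 winning move.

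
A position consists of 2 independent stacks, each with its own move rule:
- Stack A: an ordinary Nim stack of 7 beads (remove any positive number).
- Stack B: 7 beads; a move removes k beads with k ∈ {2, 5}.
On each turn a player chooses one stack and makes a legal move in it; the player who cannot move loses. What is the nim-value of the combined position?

Stack A is a plain Nim stack of size 7, so its Grundy value is 7.
Build the Grundy sequence for stack B with g(k) = mex{g(k−s) : s ∈ {2, 5}, s ≤ k}:
k:     0  1  2  3  4  5  6  7
g(k):  0  0  1  1  0  2  1  0
So g(7) = 0.
By the Sprague-Grundy theorem, the Grundy value of a sum of independent games is the XOR of the component values.
Combined value = 7 XOR 0 = 7.

7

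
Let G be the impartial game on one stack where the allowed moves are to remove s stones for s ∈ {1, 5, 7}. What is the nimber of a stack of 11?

1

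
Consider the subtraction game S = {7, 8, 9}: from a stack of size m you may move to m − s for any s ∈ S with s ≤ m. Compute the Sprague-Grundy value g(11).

Grundy values for subtraction set {7, 8, 9}:
g(0) = mex{} = 0
g(1) = mex{} = 0
g(2) = mex{} = 0
g(3) = mex{} = 0
g(4) = mex{} = 0
g(5) = mex{} = 0
g(6) = mex{} = 0
g(7) = mex{0} = 1
g(8) = mex{0} = 1
g(9) = mex{0} = 1
g(10) = mex{0} = 1
g(11) = mex{0} = 1
So g(11) = 1.

1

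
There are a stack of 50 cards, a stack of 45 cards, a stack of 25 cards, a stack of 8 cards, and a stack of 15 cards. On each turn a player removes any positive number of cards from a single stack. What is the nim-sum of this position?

1

Nim-sum: 50 ⊕ 45 ⊕ 25 ⊕ 8 ⊕ 15 = 1.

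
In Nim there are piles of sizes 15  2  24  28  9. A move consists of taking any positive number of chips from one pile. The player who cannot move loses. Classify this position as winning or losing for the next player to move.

Losing position

Compute the nim-sum pairwise:
15 ^ 2 = 13
13 ^ 24 = 21
21 ^ 28 = 9
9 ^ 9 = 0
The nim-sum is 0, so this is a P-position: the player to move is in a losing position under optimal play.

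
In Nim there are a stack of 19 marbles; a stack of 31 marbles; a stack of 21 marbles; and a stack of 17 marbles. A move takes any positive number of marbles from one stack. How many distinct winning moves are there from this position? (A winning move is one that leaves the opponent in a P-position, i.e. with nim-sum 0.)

1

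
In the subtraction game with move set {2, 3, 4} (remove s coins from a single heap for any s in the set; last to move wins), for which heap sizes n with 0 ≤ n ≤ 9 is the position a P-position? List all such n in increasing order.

Compute g(0), g(1), … for moves {2, 3, 4}:
k:     0  1  2  3  4  5  6  7  8  9
g(k):  0  0  1  1  2  2  0  0  1  1
The P-positions (g = 0) in 0..9 are 0, 1, 6, 7.

0, 1, 6, 7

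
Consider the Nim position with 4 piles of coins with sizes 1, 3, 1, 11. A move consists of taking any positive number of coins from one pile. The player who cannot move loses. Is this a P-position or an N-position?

N-position

Write each in binary and XOR column by column:
  0001  (1)
  0011  (3)
  0001  (1)
  1011  (11)
  ----
  1000  (8)
The nim-sum is 8 ≠ 0, so this is an N-position: the player to move can win.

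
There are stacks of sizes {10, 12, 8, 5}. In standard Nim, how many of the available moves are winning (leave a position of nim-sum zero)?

In binary:
  1010  (10)
  1100  (12)
  1000  (8)
  0101  (5)
  ----
  1011  (11)
The overall nim-sum is X = 11. A stack of size p has a winning move iff p XOR X < p (reduce it to p XOR X).
  10: 10 XOR 11 = 1 < 10 — winning move (to 1).
  12: 12 XOR 11 = 7 < 12 — winning move (to 7).
  8: 8 XOR 11 = 3 < 8 — winning move (to 3).
  5: 5 XOR 11 = 14 ≥ 5 — no move.
That gives 3 winning moves.

3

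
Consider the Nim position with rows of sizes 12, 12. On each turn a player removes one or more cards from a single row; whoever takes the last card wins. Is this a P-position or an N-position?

P-position

Nim-sum: 12 ⊕ 12 = 0.
The nim-sum is 0, so this is a P-position: the player to move is in a losing position under optimal play.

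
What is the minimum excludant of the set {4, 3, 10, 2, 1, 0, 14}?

5

The values 0, 1, 2, 3, 4 are all present; 5 is the first non-negative integer missing from the set.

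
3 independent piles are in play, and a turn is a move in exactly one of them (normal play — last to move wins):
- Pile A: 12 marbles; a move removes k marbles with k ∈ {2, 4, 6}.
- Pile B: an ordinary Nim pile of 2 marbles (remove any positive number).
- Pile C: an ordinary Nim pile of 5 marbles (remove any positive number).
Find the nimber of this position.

Grundy values for pile A (subtraction set {2, 4, 6}):
g(0) = mex{} = 0
g(1) = mex{} = 0
g(2) = mex{0} = 1
g(3) = mex{0} = 1
g(4) = mex{0,1} = 2
g(5) = mex{0,1} = 2
g(6) = mex{0,1,2} = 3
g(7) = mex{0,1,2} = 3
g(8) = mex{1,2,3} = 0
g(9) = mex{1,2,3} = 0
g(10) = mex{0,2,3} = 1
g(11) = mex{0,2,3} = 1
g(12) = mex{0,1,3} = 2
So g(12) = 2.
Pile B is a plain Nim pile of size 2, so its Grundy value is 2.
Pile C is a plain Nim pile of size 5, so its Grundy value is 5.
The value of a disjunctive sum is the nim-sum of the parts.
Combined value = 2 ⊕ 2 ⊕ 5 = 5.

5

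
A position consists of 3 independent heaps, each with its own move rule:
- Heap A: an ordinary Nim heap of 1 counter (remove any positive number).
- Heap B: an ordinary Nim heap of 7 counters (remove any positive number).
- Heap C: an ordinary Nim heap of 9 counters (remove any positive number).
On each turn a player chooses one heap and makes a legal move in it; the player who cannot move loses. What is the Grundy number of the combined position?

15

Heap A is a plain Nim heap of size 1, so its Grundy value is 1.
Heap B is a plain Nim heap of size 7, so its Grundy value is 7.
Heap C is a plain Nim heap of size 9, so its Grundy value is 9.
The value of a disjunctive sum is the nim-sum of the parts.
Combined value = 1 XOR 7 XOR 9 = 15.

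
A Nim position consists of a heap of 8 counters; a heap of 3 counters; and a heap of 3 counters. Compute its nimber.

Write each in binary and XOR column by column:
  1000  (8)
  0011  (3)
  0011  (3)
  ----
  1000  (8)

8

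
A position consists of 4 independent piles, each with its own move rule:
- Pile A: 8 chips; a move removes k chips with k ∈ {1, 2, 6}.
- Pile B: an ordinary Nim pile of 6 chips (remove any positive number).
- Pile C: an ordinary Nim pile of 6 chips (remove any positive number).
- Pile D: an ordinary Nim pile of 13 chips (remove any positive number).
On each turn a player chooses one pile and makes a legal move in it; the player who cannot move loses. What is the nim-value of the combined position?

For pile A, compute g(0), g(1), … with moves {1, 2, 6}:
k:     0  1  2  3  4  5  6  7  8
g(k):  0  1  2  0  1  2  3  0  1
So g(8) = 1.
Pile B is a plain Nim pile of size 6, so its Grundy value is 6.
Pile C is a plain Nim pile of size 6, so its Grundy value is 6.
Pile D is a plain Nim pile of size 13, so its Grundy value is 13.
The value of a disjunctive sum is the nim-sum of the parts.
Combined value = 1 ⊕ 6 ⊕ 6 ⊕ 13 = 12.

12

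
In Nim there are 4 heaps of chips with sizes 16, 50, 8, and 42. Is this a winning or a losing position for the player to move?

Losing position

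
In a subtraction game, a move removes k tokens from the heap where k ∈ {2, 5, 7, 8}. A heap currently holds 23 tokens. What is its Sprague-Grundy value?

Grundy values for subtraction set {2, 5, 7, 8}:
k:     0  1  2  3  4  5  6  7  8  9 10 11 12 13 14 15 16 17 18 19 20 21 22 23
g(k):  0  0  1  1  0  2  1  3  2  2  0  3  1  0  0  1  1  3  2  2  3  3  2  0
So g(23) = 0.

0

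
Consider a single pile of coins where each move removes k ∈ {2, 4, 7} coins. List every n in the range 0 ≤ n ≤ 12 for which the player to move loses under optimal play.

0, 1, 6, 9, 12

Build the Grundy sequence with g(k) = mex{g(k−s) : s ∈ {2, 4, 7}, s ≤ k}:
g(0) = mex{} = 0
g(1) = mex{} = 0
g(2) = mex{0} = 1
g(3) = mex{0} = 1
g(4) = mex{0,1} = 2
g(5) = mex{0,1} = 2
g(6) = mex{1,2} = 0
g(7) = mex{0,1,2} = 3
g(8) = mex{0,2} = 1
g(9) = mex{1,2,3} = 0
g(10) = mex{0,1} = 2
g(11) = mex{0,2,3} = 1
g(12) = mex{1,2} = 0
The P-positions (g = 0) in 0..12 are 0, 1, 6, 9, 12.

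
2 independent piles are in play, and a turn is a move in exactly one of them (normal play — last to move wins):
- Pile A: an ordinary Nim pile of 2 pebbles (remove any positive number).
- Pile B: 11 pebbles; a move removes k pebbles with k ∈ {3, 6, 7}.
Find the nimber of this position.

2

Pile A is a plain Nim pile of size 2, so its Grundy value is 2.
For pile B, compute g(0), g(1), … with moves {3, 6, 7}:
k:     0  1  2  3  4  5  6  7  8  9 10 11
g(k):  0  0  0  1  1  1  2  2  2  3  0  0
So g(11) = 0.
The value of a disjunctive sum is the nim-sum of the parts.
Combined value = 2 ⊕ 0 = 2.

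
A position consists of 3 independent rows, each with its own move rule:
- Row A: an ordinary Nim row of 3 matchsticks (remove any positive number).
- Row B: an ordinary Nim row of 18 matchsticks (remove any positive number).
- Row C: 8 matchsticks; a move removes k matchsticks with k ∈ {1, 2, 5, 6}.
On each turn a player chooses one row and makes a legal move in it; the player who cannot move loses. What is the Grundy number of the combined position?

Row A is a plain Nim row of size 3, so its Grundy value is 3.
Row B is a plain Nim row of size 18, so its Grundy value is 18.
For row C, compute g(0), g(1), … with moves {1, 2, 5, 6}:
k:     0  1  2  3  4  5  6  7  8
g(k):  0  1  2  0  1  2  3  0  1
So g(8) = 1.
By the Sprague-Grundy theorem, the Grundy value of a sum of independent games is the XOR of the component values.
Combined value = 3 ⊕ 18 ⊕ 1 = 16.

16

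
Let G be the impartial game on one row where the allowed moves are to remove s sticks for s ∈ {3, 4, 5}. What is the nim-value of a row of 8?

Grundy values for subtraction set {3, 4, 5}:
g(0) = mex{} = 0
g(1) = mex{} = 0
g(2) = mex{} = 0
g(3) = mex{0} = 1
g(4) = mex{0} = 1
g(5) = mex{0} = 1
g(6) = mex{0,1} = 2
g(7) = mex{0,1} = 2
g(8) = mex{1} = 0
So g(8) = 0.

0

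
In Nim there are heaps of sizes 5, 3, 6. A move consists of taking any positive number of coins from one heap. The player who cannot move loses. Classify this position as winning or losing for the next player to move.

Losing position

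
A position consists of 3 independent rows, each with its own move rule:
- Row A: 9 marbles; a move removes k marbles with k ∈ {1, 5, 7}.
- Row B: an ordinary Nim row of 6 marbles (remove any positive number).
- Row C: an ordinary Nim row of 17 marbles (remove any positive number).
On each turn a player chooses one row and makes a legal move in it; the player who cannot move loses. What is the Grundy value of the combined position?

22

Build the Grundy sequence for row A with g(k) = mex{g(k−s) : s ∈ {1, 5, 7}, s ≤ k}:
k:     0  1  2  3  4  5  6  7  8  9
g(k):  0  1  0  1  0  1  0  1  0  1
So g(9) = 1.
Row B is a plain Nim row of size 6, so its Grundy value is 6.
Row C is a plain Nim row of size 17, so its Grundy value is 17.
By the Sprague-Grundy theorem, the Grundy value of a sum of independent games is the XOR of the component values.
Combined value = 1 ⊕ 6 ⊕ 17 = 22.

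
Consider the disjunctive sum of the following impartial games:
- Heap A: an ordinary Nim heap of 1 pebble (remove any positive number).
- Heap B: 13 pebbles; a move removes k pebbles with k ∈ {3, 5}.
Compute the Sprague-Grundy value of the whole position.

Heap A is a plain Nim heap of size 1, so its Grundy value is 1.
For heap B, compute g(0), g(1), … with moves {3, 5}:
k:     0  1  2  3  4  5  6  7  8  9 10 11 12 13
g(k):  0  0  0  1  1  1  2  2  0  0  0  1  1  1
So g(13) = 1.
By the Sprague-Grundy theorem, the Grundy value of a sum of independent games is the XOR of the component values.
Combined value = 1 XOR 1 = 0.

0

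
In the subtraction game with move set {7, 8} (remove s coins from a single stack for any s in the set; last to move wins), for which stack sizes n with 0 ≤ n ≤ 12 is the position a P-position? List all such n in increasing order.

0, 1, 2, 3, 4, 5, 6

Compute g(0), g(1), … for moves {7, 8}:
k:     0  1  2  3  4  5  6  7  8  9 10 11 12
g(k):  0  0  0  0  0  0  0  1  1  1  1  1  1
The P-positions (g = 0) in 0..12 are 0, 1, 2, 3, 4, 5, 6.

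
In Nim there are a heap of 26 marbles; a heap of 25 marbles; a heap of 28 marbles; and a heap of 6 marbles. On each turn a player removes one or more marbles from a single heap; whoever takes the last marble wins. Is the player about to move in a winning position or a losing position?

Winning position

Compute the nim-sum pairwise:
26 ^ 25 = 3
3 ^ 28 = 31
31 ^ 6 = 25
The nim-sum is 25 ≠ 0, so this is an N-position: the player to move can win.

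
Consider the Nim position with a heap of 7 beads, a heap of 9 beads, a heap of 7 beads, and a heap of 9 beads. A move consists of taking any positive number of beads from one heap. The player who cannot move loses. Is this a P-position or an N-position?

P-position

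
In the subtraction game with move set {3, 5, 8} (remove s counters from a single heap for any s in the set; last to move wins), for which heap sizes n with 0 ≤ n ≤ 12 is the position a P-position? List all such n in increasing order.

0, 1, 2, 11, 12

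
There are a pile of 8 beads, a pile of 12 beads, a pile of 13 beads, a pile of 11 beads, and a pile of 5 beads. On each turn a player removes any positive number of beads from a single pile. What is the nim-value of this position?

Nim-sum: 8 ⊕ 12 ⊕ 13 ⊕ 11 ⊕ 5 = 7.

7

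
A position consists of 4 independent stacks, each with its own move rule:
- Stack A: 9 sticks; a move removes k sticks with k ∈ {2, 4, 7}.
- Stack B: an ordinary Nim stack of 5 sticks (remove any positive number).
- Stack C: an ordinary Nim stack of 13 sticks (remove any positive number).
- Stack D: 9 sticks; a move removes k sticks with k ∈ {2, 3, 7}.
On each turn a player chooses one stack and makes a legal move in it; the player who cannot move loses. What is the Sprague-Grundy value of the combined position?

Build the Grundy sequence for stack A with g(k) = mex{g(k−s) : s ∈ {2, 4, 7}, s ≤ k}:
k:     0  1  2  3  4  5  6  7  8  9
g(k):  0  0  1  1  2  2  0  3  1  0
So g(9) = 0.
Stack B is a plain Nim stack of size 5, so its Grundy value is 5.
Stack C is a plain Nim stack of size 13, so its Grundy value is 13.
Build the Grundy sequence for stack D with g(k) = mex{g(k−s) : s ∈ {2, 3, 7}, s ≤ k}:
k:     0  1  2  3  4  5  6  7  8  9
g(k):  0  0  1  1  2  0  0  1  1  2
So g(9) = 2.
By the Sprague-Grundy theorem, the Grundy value of a sum of independent games is the XOR of the component values.
Combined value = 0 XOR 5 XOR 13 XOR 2 = 10.

10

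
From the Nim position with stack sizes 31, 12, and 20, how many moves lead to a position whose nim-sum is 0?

3

Nim-sum: 31 XOR 12 XOR 20 = 7.
The overall nim-sum is X = 7. A stack of size p has a winning move iff p XOR X < p (reduce it to p XOR X).
  31: 31 XOR 7 = 24 < 31 — winning move (to 24).
  12: 12 XOR 7 = 11 < 12 — winning move (to 11).
  20: 20 XOR 7 = 19 < 20 — winning move (to 19).
That gives 3 winning moves.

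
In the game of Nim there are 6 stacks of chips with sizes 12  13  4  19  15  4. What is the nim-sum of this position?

29

Bitwise XOR of the heap sizes:
  01100  (12)
  01101  (13)
  00100  (4)
  10011  (19)
  01111  (15)
  00100  (4)
  -----
  11101  (29)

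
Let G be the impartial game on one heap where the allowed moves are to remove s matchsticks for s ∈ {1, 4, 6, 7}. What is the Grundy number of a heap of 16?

Build the Grundy sequence with g(k) = mex{g(k−s) : s ∈ {1, 4, 6, 7}, s ≤ k}:
k:     0  1  2  3  4  5  6  7  8  9 10 11 12 13 14 15 16
g(k):  0  1  0  1  2  0  1  2  3  2  0  1  2  0  1  0  1
So g(16) = 1.

1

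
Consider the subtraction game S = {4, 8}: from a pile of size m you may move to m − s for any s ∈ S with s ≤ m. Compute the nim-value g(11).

2

Build the Grundy sequence with g(k) = mex{g(k−s) : s ∈ {4, 8}, s ≤ k}:
k:     0  1  2  3  4  5  6  7  8  9 10 11
g(k):  0  0  0  0  1  1  1  1  2  2  2  2
So g(11) = 2.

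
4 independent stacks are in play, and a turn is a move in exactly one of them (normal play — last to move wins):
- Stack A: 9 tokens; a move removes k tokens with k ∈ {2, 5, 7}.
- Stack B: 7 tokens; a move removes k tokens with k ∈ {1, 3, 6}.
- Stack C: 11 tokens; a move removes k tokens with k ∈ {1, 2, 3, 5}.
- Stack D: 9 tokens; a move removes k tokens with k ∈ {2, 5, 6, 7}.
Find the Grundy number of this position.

Build the Grundy sequence for stack A with g(k) = mex{g(k−s) : s ∈ {2, 5, 7}, s ≤ k}:
k:     0  1  2  3  4  5  6  7  8  9
g(k):  0  0  1  1  0  2  1  3  2  2
So g(9) = 2.
For stack B, compute g(0), g(1), … with moves {1, 3, 6}:
g(0) = mex{} = 0
g(1) = mex{0} = 1
g(2) = mex{1} = 0
g(3) = mex{0} = 1
g(4) = mex{1} = 0
g(5) = mex{0} = 1
g(6) = mex{0,1} = 2
g(7) = mex{0,1,2} = 3
So g(7) = 3.
For stack C, compute g(0), g(1), … with moves {1, 2, 3, 5}:
k:     0  1  2  3  4  5  6  7  8  9 10 11
g(k):  0  1  2  3  0  1  2  3  0  1  2  3
So g(11) = 3.
Build the Grundy sequence for stack D with g(k) = mex{g(k−s) : s ∈ {2, 5, 6, 7}, s ≤ k}:
k:     0  1  2  3  4  5  6  7  8  9
g(k):  0  0  1  1  0  2  1  3  2  2
So g(9) = 2.
The value of a disjunctive sum is the nim-sum of the parts.
Combined value = 2 XOR 3 XOR 3 XOR 2 = 0.

0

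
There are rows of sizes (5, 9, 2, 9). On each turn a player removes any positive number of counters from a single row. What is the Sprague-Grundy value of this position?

7

Nim-sum: 5 ⊕ 9 ⊕ 2 ⊕ 9 = 7.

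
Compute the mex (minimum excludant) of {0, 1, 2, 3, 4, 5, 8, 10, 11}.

The values 0, 1, 2, 3, 4, 5 are all present; 6 is the first non-negative integer missing from the set.

6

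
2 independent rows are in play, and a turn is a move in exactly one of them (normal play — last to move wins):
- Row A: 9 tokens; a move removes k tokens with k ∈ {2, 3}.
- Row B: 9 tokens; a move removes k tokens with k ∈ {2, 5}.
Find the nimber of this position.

3

Grundy values for row A (subtraction set {2, 3}):
k:     0  1  2  3  4  5  6  7  8  9
g(k):  0  0  1  1  2  0  0  1  1  2
So g(9) = 2.
Build the Grundy sequence for row B with g(k) = mex{g(k−s) : s ∈ {2, 5}, s ≤ k}:
k:     0  1  2  3  4  5  6  7  8  9
g(k):  0  0  1  1  0  2  1  0  0  1
So g(9) = 1.
By the Sprague-Grundy theorem, the Grundy value of a sum of independent games is the XOR of the component values.
Combined value = 2 XOR 1 = 3.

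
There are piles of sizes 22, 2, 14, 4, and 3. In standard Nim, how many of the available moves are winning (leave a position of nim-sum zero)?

1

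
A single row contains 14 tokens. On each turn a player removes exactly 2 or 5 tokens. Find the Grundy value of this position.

0

Grundy values for subtraction set {2, 5}:
g(0) = mex{} = 0
g(1) = mex{} = 0
g(2) = mex{0} = 1
g(3) = mex{0} = 1
g(4) = mex{1} = 0
g(5) = mex{0,1} = 2
g(6) = mex{0} = 1
g(7) = mex{1,2} = 0
g(8) = mex{1} = 0
g(9) = mex{0} = 1
g(10) = mex{0,2} = 1
g(11) = mex{1} = 0
g(12) = mex{0,1} = 2
g(13) = mex{0} = 1
g(14) = mex{1,2} = 0
So g(14) = 0.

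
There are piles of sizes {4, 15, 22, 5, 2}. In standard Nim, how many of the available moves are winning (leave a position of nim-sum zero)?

1

Nim-sum: 4 XOR 15 XOR 22 XOR 5 XOR 2 = 26.
The overall nim-sum is X = 26. A pile of size p has a winning move iff p XOR X < p (reduce it to p XOR X).
  4: 4 XOR 26 = 30 ≥ 4 — no move.
  15: 15 XOR 26 = 21 ≥ 15 — no move.
  22: 22 XOR 26 = 12 < 22 — winning move (to 12).
  5: 5 XOR 26 = 31 ≥ 5 — no move.
  2: 2 XOR 26 = 24 ≥ 2 — no move.
That gives 1 winning move.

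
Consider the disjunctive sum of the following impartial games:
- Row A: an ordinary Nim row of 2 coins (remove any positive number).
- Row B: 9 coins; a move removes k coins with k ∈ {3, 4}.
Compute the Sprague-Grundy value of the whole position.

Row A is a plain Nim row of size 2, so its Grundy value is 2.
Build the Grundy sequence for row B with g(k) = mex{g(k−s) : s ∈ {3, 4}, s ≤ k}:
g(0) = mex{} = 0
g(1) = mex{} = 0
g(2) = mex{} = 0
g(3) = mex{0} = 1
g(4) = mex{0} = 1
g(5) = mex{0} = 1
g(6) = mex{0,1} = 2
g(7) = mex{1} = 0
g(8) = mex{1} = 0
g(9) = mex{1,2} = 0
So g(9) = 0.
By the Sprague-Grundy theorem, the Grundy value of a sum of independent games is the XOR of the component values.
Combined value = 2 XOR 0 = 2.

2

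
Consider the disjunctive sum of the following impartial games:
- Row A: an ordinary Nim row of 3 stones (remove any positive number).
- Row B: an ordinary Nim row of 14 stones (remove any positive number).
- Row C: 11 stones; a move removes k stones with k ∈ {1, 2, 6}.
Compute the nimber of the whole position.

Row A is a plain Nim row of size 3, so its Grundy value is 3.
Row B is a plain Nim row of size 14, so its Grundy value is 14.
Build the Grundy sequence for row C with g(k) = mex{g(k−s) : s ∈ {1, 2, 6}, s ≤ k}:
k:     0  1  2  3  4  5  6  7  8  9 10 11
g(k):  0  1  2  0  1  2  3  0  1  2  0  1
So g(11) = 1.
The value of a disjunctive sum is the nim-sum of the parts.
Combined value = 3 XOR 14 XOR 1 = 12.

12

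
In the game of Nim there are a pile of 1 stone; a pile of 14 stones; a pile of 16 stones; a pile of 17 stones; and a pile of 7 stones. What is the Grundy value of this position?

9

In binary:
  00001  (1)
  01110  (14)
  10000  (16)
  10001  (17)
  00111  (7)
  -----
  01001  (9)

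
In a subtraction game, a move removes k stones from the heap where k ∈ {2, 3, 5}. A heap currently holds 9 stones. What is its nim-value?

Build the Grundy sequence with g(k) = mex{g(k−s) : s ∈ {2, 3, 5}, s ≤ k}:
g(0) = mex{} = 0
g(1) = mex{} = 0
g(2) = mex{0} = 1
g(3) = mex{0} = 1
g(4) = mex{0,1} = 2
g(5) = mex{0,1} = 2
g(6) = mex{0,1,2} = 3
g(7) = mex{1,2} = 0
g(8) = mex{1,2,3} = 0
g(9) = mex{0,2,3} = 1
So g(9) = 1.

1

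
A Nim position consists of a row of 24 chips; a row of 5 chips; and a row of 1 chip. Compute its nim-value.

In binary:
  11000  (24)
  00101  (5)
  00001  (1)
  -----
  11100  (28)

28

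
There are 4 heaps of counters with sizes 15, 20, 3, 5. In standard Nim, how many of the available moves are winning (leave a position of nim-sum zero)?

1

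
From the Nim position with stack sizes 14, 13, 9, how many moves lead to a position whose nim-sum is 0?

Compute the nim-sum pairwise:
14 ^ 13 = 3
3 ^ 9 = 10
The overall nim-sum is X = 10. A stack of size p has a winning move iff p XOR X < p (reduce it to p XOR X).
  14: 14 XOR 10 = 4 < 14 — winning move (to 4).
  13: 13 XOR 10 = 7 < 13 — winning move (to 7).
  9: 9 XOR 10 = 3 < 9 — winning move (to 3).
That gives 3 winning moves.

3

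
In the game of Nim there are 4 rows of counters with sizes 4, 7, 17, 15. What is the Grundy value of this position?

29

Nim-sum: 4 XOR 7 XOR 17 XOR 15 = 29.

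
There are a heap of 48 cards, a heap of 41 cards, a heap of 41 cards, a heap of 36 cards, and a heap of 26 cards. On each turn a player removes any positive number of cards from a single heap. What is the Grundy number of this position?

14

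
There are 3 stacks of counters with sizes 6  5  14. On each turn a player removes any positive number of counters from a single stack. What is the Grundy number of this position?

13

Bitwise XOR of the heap sizes:
  0110  (6)
  0101  (5)
  1110  (14)
  ----
  1101  (13)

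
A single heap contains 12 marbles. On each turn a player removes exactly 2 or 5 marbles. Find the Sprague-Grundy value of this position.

2

Grundy values for subtraction set {2, 5}:
k:     0  1  2  3  4  5  6  7  8  9 10 11 12
g(k):  0  0  1  1  0  2  1  0  0  1  1  0  2
So g(12) = 2.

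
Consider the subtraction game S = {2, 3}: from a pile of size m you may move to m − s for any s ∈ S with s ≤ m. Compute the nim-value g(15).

0

Grundy values for subtraction set {2, 3}:
k:     0  1  2  3  4  5  6  7  8  9 10 11 12 13 14 15
g(k):  0  0  1  1  2  0  0  1  1  2  0  0  1  1  2  0
So g(15) = 0.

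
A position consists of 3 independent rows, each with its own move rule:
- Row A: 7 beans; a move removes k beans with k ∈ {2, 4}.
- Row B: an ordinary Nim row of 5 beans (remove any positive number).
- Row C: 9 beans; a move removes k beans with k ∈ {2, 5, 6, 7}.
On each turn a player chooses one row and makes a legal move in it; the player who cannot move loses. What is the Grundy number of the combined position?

7

For row A, compute g(0), g(1), … with moves {2, 4}:
g(0) = mex{} = 0
g(1) = mex{} = 0
g(2) = mex{0} = 1
g(3) = mex{0} = 1
g(4) = mex{0,1} = 2
g(5) = mex{0,1} = 2
g(6) = mex{1,2} = 0
g(7) = mex{1,2} = 0
So g(7) = 0.
Row B is a plain Nim row of size 5, so its Grundy value is 5.
For row C, compute g(0), g(1), … with moves {2, 5, 6, 7}:
g(0) = mex{} = 0
g(1) = mex{} = 0
g(2) = mex{0} = 1
g(3) = mex{0} = 1
g(4) = mex{1} = 0
g(5) = mex{0,1} = 2
g(6) = mex{0} = 1
g(7) = mex{0,1,2} = 3
g(8) = mex{0,1} = 2
g(9) = mex{0,1,3} = 2
So g(9) = 2.
By the Sprague-Grundy theorem, the Grundy value of a sum of independent games is the XOR of the component values.
Combined value = 0 ⊕ 5 ⊕ 2 = 7.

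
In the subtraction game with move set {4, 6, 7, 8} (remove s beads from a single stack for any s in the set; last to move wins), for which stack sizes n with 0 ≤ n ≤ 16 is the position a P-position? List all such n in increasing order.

0, 1, 2, 3, 12, 13, 14, 15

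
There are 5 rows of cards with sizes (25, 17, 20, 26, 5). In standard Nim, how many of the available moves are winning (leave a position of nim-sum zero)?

1

Write each in binary and XOR column by column:
  11001  (25)
  10001  (17)
  10100  (20)
  11010  (26)
  00101  (5)
  -----
  00011  (3)
The overall nim-sum is X = 3. A row of size p has a winning move iff p XOR X < p (reduce it to p XOR X).
  25: 25 XOR 3 = 26 ≥ 25 — no move.
  17: 17 XOR 3 = 18 ≥ 17 — no move.
  20: 20 XOR 3 = 23 ≥ 20 — no move.
  26: 26 XOR 3 = 25 < 26 — winning move (to 25).
  5: 5 XOR 3 = 6 ≥ 5 — no move.
That gives 1 winning move.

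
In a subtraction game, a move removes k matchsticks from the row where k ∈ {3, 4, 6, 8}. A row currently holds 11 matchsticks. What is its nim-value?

0

Grundy values for subtraction set {3, 4, 6, 8}:
g(0) = mex{} = 0
g(1) = mex{} = 0
g(2) = mex{} = 0
g(3) = mex{0} = 1
g(4) = mex{0} = 1
g(5) = mex{0} = 1
g(6) = mex{0,1} = 2
g(7) = mex{0,1} = 2
g(8) = mex{0,1} = 2
g(9) = mex{0,1,2} = 3
g(10) = mex{0,1,2} = 3
g(11) = mex{1,2} = 0
So g(11) = 0.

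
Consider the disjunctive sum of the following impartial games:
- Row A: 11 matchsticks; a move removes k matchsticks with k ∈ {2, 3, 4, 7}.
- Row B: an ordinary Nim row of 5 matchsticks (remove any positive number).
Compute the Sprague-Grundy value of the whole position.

5

For row A, compute g(0), g(1), … with moves {2, 3, 4, 7}:
k:     0  1  2  3  4  5  6  7  8  9 10 11
g(k):  0  0  1  1  2  2  0  3  1  4  2  0
So g(11) = 0.
Row B is a plain Nim row of size 5, so its Grundy value is 5.
By the Sprague-Grundy theorem, the Grundy value of a sum of independent games is the XOR of the component values.
Combined value = 0 ⊕ 5 = 5.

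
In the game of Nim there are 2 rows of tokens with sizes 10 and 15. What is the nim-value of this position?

Bitwise XOR of the heap sizes:
  1010  (10)
  1111  (15)
  ----
  0101  (5)

5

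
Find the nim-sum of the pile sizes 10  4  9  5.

Nim-sum: 10 ⊕ 4 ⊕ 9 ⊕ 5 = 2.

2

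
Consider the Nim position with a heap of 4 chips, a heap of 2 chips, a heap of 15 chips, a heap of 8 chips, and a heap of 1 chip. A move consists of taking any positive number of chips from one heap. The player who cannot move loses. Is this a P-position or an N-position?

Nim-sum: 4 ⊕ 2 ⊕ 15 ⊕ 8 ⊕ 1 = 0.
The nim-sum is 0, so this is a P-position: the player to move is in a losing position under optimal play.

P-position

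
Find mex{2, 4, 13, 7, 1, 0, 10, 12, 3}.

5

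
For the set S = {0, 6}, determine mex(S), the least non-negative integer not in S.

0 is in the set but 1 is not, so the mex is 1.

1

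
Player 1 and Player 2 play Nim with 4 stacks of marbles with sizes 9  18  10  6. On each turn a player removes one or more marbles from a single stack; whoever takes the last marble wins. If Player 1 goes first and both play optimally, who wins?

Player 1 wins

Nim-sum: 9 ^ 18 ^ 10 ^ 6 = 23.
The nim-sum is 23 ≠ 0, so this is an N-position: the player to move can win; Player 1 has a winning move.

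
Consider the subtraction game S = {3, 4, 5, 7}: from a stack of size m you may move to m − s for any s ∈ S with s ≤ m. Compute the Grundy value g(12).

0

Build the Grundy sequence with g(k) = mex{g(k−s) : s ∈ {3, 4, 5, 7}, s ≤ k}:
k:     0  1  2  3  4  5  6  7  8  9 10 11 12
g(k):  0  0  0  1  1  1  2  2  2  3  0  0  0
So g(12) = 0.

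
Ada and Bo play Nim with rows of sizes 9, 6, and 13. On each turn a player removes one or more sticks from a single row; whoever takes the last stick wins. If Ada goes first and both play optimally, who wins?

Bitwise XOR of the heap sizes:
  1001  (9)
  0110  (6)
  1101  (13)
  ----
  0010  (2)
The nim-sum is 2 ≠ 0, so this is an N-position: the player to move can win; Ada has a winning move.

Ada wins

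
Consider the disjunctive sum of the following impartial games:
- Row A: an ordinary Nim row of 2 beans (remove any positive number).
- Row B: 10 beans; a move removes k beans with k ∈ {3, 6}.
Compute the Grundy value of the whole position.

2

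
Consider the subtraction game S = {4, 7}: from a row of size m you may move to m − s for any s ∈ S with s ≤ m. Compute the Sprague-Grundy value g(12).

0

Compute g(0), g(1), … for moves {4, 7}:
k:     0  1  2  3  4  5  6  7  8  9 10 11 12
g(k):  0  0  0  0  1  1  1  1  2  2  2  0  0
So g(12) = 0.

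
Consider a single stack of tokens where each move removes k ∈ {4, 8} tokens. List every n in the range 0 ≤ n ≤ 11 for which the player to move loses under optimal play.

0, 1, 2, 3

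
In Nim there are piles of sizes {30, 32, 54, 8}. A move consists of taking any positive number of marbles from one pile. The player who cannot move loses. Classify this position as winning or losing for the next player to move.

Compute the nim-sum pairwise:
30 XOR 32 = 62
62 XOR 54 = 8
8 XOR 8 = 0
The nim-sum is 0, so this is a P-position: the player to move is in a losing position under optimal play.

Losing position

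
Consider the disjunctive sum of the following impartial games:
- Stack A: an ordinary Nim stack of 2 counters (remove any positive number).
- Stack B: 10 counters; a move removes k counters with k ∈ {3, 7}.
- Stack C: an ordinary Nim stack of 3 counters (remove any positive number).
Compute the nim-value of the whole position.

Stack A is a plain Nim stack of size 2, so its Grundy value is 2.
Grundy values for stack B (subtraction set {3, 7}):
g(0) = mex{} = 0
g(1) = mex{} = 0
g(2) = mex{} = 0
g(3) = mex{0} = 1
g(4) = mex{0} = 1
g(5) = mex{0} = 1
g(6) = mex{1} = 0
g(7) = mex{0,1} = 2
g(8) = mex{0,1} = 2
g(9) = mex{0} = 1
g(10) = mex{1,2} = 0
So g(10) = 0.
Stack C is a plain Nim stack of size 3, so its Grundy value is 3.
The value of a disjunctive sum is the nim-sum of the parts.
Combined value = 2 ⊕ 0 ⊕ 3 = 1.

1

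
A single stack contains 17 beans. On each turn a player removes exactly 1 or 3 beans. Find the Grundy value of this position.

1

Compute g(0), g(1), … for moves {1, 3}:
k:     0  1  2  3  4  5  6  7  8  9 10 11 12 13 14 15 16 17
g(k):  0  1  0  1  0  1  0  1  0  1  0  1  0  1  0  1  0  1
So g(17) = 1.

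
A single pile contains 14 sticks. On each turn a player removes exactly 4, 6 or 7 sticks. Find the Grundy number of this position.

0

Compute g(0), g(1), … for moves {4, 6, 7}:
k:     0  1  2  3  4  5  6  7  8  9 10 11 12 13 14
g(k):  0  0  0  0  1  1  1  1  2  2  2  0  0  0  0
So g(14) = 0.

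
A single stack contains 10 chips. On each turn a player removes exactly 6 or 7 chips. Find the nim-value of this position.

1

Compute g(0), g(1), … for moves {6, 7}:
k:     0  1  2  3  4  5  6  7  8  9 10
g(k):  0  0  0  0  0  0  1  1  1  1  1
So g(10) = 1.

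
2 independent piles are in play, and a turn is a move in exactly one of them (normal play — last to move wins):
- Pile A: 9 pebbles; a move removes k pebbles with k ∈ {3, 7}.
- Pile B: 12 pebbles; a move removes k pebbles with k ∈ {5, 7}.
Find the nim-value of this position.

Build the Grundy sequence for pile A with g(k) = mex{g(k−s) : s ∈ {3, 7}, s ≤ k}:
g(0) = mex{} = 0
g(1) = mex{} = 0
g(2) = mex{} = 0
g(3) = mex{0} = 1
g(4) = mex{0} = 1
g(5) = mex{0} = 1
g(6) = mex{1} = 0
g(7) = mex{0,1} = 2
g(8) = mex{0,1} = 2
g(9) = mex{0} = 1
So g(9) = 1.
For pile B, compute g(0), g(1), … with moves {5, 7}:
k:     0  1  2  3  4  5  6  7  8  9 10 11 12
g(k):  0  0  0  0  0  1  1  1  1  1  2  2  0
So g(12) = 0.
The value of a disjunctive sum is the nim-sum of the parts.
Combined value = 1 ⊕ 0 = 1.

1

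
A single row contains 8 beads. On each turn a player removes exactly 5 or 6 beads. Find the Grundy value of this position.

1

Grundy values for subtraction set {5, 6}:
k:     0  1  2  3  4  5  6  7  8
g(k):  0  0  0  0  0  1  1  1  1
So g(8) = 1.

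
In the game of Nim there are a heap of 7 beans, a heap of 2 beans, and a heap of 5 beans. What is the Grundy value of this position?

0

Nim-sum: 7 ⊕ 2 ⊕ 5 = 0.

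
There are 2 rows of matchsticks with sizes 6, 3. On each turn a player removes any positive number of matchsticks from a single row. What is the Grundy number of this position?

Nim-sum: 6 ^ 3 = 5.

5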